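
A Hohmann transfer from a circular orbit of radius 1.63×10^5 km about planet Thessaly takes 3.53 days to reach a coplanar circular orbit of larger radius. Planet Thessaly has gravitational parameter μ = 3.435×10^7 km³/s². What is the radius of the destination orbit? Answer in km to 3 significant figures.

r₂ = 1.21×10^6 km

Transfer time t = 3.53 days = 3.04992×10^5 s, and t = π√(a_t³/μ).
So a_t = (μ t²/π²)^(1/3) = (3.435×10^7 × (3.04992×10^5)² / π²)^(1/3) = 6.8665×10^5 km.
Since a_t = (r₁ + r₂)/2, r₂ = 2a_t − r₁ = 2×6.8665×10^5 − 1.630×10^5 = 1.2103×10^6 km.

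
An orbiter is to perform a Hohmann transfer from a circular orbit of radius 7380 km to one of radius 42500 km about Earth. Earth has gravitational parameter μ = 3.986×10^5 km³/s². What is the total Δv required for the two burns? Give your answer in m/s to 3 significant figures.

Transfer-ellipse semi-major axis a_t = (r₁ + r₂)/2 = (7380 + 42500)/2 = 24940 km.
Circular speed at r₁: v₁ = √(μ/r₁) = √(3.986×10^5/7380) = 7.3492 km/s.
On the transfer ellipse at r₁, vis-viva equation gives v_p = √[μ(2/r₁ − 1/a_t)] = 9.5937 km/s.
First burn Δv₁ = |v_p − v₁| = 2.2445 km/s.
At r₂, v₂ = √(μ/r₂) = 3.0625 km/s.
Transfer-orbit speed at r₂: v_a = √[μ(2/r₂ − 1/a_t)] = 1.6659 km/s.
Second burn Δv₂ = |v₂ − v_a| = 1.3966 km/s.
Δv = Δv₁ + Δv₂ = 2.2445 + 1.3966 = 3.641 km/s.

Δv = 3640 m/s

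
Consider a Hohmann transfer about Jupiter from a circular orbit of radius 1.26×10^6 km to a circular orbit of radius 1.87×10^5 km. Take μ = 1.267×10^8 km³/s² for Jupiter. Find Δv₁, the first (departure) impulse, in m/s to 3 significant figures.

Semi-major axis of the transfer orbit: a_t = (1.260×10^6 + 1.870×10^5)/2 = 7.235×10^5 km.
On the circular orbit at r = 1.260×10^6 km, v_c = √(μ/r) = 10.028 km/s.
Transfer-orbit speed at the same r (vis-viva, a = a_t): v_t = √[μ(2/r − 1/a_t)] = 5.0981 km/s.
Δv₁ = |v_t − v_c| = |5.0981 − 10.028| = 4.930 km/s.

Δv₁ = 4930 m/s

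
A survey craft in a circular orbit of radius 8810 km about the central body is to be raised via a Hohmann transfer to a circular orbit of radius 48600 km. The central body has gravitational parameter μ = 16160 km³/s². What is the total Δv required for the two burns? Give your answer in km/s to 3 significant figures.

The Hohmann ellipse has a_t = (r₁ + r₂)/2 = 28705 km.
At r₁ the circular-orbit speed is v₁ = √(μ/r₁) = 1.3544 km/s.
On the transfer ellipse at r₁, v² = μ(2/r − 1/a) gives v_p = √[μ(2/r₁ − 1/a_t)] = 1.7623 km/s.
First burn Δv₁ = |v_p − v₁| = 0.4079 km/s.
Circular speed at r₂: v₂ = √(μ/r₂) = 0.57664 km/s.
Transfer-orbit speed at r₂: v_a = √[μ(2/r₂ − 1/a_t)] = 0.31946 km/s.
Second burn Δv₂ = |v₂ − v_a| = 0.2572 km/s.
Δv = Δv₁ + Δv₂ = 0.4079 + 0.2572 = 0.6651 km/s.

Δv = 0.665 km/s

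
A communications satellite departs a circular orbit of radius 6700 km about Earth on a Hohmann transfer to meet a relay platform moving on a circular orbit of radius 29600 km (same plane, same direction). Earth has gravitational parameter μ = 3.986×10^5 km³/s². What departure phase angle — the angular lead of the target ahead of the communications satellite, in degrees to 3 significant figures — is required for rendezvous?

Transfer-ellipse semi-major axis a_t = (r₁ + r₂)/2 = (6700 + 29600)/2 = 18150 km.
The half-period of the transfer ellipse is t = π√(a_t³/μ) = 12167.4 s.
Target angular speed ω₂ = √(μ/r₂³) = 1.23974×10^-4 rad/s.
Angle swept by the target during transfer: ω₂·t = 1.50844 rad = 86.43°.
The communications satellite traverses 180° on the transfer ellipse, so the target must lead by 180° − 86.43° = 93.6°.

φ = 93.6°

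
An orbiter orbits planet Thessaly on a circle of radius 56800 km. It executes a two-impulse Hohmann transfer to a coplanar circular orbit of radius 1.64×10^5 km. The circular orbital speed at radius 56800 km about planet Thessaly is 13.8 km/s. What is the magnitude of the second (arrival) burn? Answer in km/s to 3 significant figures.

Δv₂ = 2.30 km/s

From the circular-orbit relation v² = μ/r at r = 56800 km: μ = v²r = (13.8)² × 56800 = 1.08170×10^7 km³/s².
The Hohmann ellipse has a_t = (r₁ + r₂)/2 = 1.104×10^5 km.
On the circular orbit at r = 1.640×10^5 km, v_c = √(μ/r) = 8.121 km/s.
Transfer-orbit speed at the same r (vis-viva, a = a_t): v_t = √[μ(2/r − 1/a_t)] = 5.825 km/s.
Δv₂ = |v_t − v_c| = |5.825 − 8.121| = 2.296 km/s.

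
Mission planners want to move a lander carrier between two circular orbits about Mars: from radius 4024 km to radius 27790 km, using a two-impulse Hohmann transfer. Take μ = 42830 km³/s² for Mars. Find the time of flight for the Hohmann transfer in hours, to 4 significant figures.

t = 8.460 hours

Transfer-ellipse semi-major axis a_t = (r₁ + r₂)/2 = (4024 + 27790)/2 = 15907 km.
By Kepler's third law the transfer-orbit period is T = 2π√(a_t³/μ), so t = T/2 = 30455 s.
Converting: 30455 s ÷ 3600 s/hour = 8.460 hours.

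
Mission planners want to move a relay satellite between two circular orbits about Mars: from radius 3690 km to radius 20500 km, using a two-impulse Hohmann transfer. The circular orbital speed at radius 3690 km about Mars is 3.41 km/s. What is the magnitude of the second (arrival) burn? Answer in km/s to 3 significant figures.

Δv₂ = 0.648 km/s

From the circular-orbit relation v² = μ/r at r = 3690 km: μ = v²r = (3.41)² × 3690 = 42907.7 km³/s².
Semi-major axis of the transfer orbit: a_t = (3690 + 20500)/2 = 12095 km.
Circular speed at r = 20500 km: v_c = √(μ/r) = 1.4467 km/s.
Vis-viva on the transfer ellipse at r = 20500 km gives v_t = √[μ(2/r − 1/a_t)] = 0.79910 km/s.
Δv₂ = |v_t − v_c| = |0.79910 − 1.4467| = 0.6476 km/s.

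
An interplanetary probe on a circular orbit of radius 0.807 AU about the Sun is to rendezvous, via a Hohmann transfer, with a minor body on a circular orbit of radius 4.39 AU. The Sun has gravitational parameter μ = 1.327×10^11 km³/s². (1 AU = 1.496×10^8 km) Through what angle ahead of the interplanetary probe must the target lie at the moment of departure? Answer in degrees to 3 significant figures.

φ = 98.0°

In km: r₁ = 0.807 × 1.496×10^8 = 1.207272×10^8 km; r₂ = 4.39 × 1.496×10^8 = 6.56744×10^8 km.
Transfer-ellipse semi-major axis a_t = (r₁ + r₂)/2 = (1.207272×10^8 + 6.56744×10^8)/2 = 3.887356×10^8 km.
The half-period of the transfer ellipse is t = π√(a_t³/μ) = 6.60992×10^7 s.
The target's mean motion on its circular orbit is ω₂ = √(μ/r₂³) = 2.16442×10^-8 rad/s.
Angle swept by the target during transfer: ω₂·t = 1.4307 rad = 81.97°.
The interplanetary probe traverses 180° on the transfer ellipse, so the target must lead by 180° − 81.97° = 98.0°.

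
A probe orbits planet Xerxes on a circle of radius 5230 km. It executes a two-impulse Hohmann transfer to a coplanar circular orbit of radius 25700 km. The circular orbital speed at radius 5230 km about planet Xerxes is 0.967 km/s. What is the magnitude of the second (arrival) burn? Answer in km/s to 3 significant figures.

From the circular-orbit relation v² = μ/r at r = 5230 km: μ = v²r = (0.967)² × 5230 = 4890.52 km³/s².
Transfer-ellipse semi-major axis a_t = (r₁ + r₂)/2 = (5230 + 25700)/2 = 15465 km.
On the circular orbit at r = 25700 km, v_c = √(μ/r) = 0.4362 km/s.
Vis-viva on the transfer ellipse at r = 25700 km gives v_t = √[μ(2/r − 1/a_t)] = 0.2537 km/s.
Δv₂ = |v_t − v_c| = |0.2537 − 0.4362| = 0.1825 km/s.

Δv₂ = 0.183 km/s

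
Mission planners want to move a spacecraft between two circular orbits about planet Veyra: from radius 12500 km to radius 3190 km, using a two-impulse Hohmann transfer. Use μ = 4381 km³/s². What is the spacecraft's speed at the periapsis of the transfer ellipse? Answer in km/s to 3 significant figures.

Semi-major axis of the transfer orbit: a_t = (12500 + 3190)/2 = 7845 km.
At periapsis, r = 3190 km.
Vis-viva: v = √[μ(2/r − 1/a_t)] = √[4381 × (2/3190 − 1/7845)] = 1.479 km/s.

v = 1.48 km/s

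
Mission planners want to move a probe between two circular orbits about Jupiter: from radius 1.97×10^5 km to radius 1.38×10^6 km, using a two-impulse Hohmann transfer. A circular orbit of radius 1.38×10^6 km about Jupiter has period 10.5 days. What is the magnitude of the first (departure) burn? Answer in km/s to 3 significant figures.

From Kepler's third law T² = 4π²r³/μ at r = 1.38×10^6 km, T = 10.5 days = 10.5 × 86400 s = 9.072×10^5 s: μ = 4π²r³/T² = 1.26064×10^8 km³/s².
Semi-major axis of the transfer orbit: a_t = (1.970×10^5 + 1.380×10^6)/2 = 7.885×10^5 km.
Circular speed at r = 1.970×10^5 km: v_c = √(μ/r) = 25.297 km/s.
Vis-viva on the transfer ellipse at r = 1.970×10^5 km gives v_t = √[μ(2/r − 1/a_t)] = 33.466 km/s.
Δv₁ = |v_t − v_c| = |33.466 − 25.297| = 8.169 km/s.

Δv₁ = 8.17 km/s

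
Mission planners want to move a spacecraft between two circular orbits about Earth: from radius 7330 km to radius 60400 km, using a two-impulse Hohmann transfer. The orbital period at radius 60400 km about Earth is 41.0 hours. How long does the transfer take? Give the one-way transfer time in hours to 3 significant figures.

From Kepler's third law T² = 4π²r³/μ at r = 60400 km, T = 41.0 hours = 41.0 × 3600 s = 1.476×10^5 s: μ = 4π²r³/T² = 3.99299×10^5 km³/s².
Semi-major axis of the transfer orbit: a_t = (7330 + 60400)/2 = 33865 km.
Half the transfer-orbit period gives t = π√(a_t³/μ) = 30980 s.
Converting: 30980 s ÷ 3600 s/hour = 8.61 hours.

t = 8.61 hours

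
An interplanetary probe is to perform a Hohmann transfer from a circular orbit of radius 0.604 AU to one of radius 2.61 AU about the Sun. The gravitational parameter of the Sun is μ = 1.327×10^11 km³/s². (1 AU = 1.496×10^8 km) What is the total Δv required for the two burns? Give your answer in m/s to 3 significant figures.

Δv = 17600 m/s

In km: r₁ = 0.604 × 1.496×10^8 = 9.03584×10^7 km; r₂ = 2.61 × 1.496×10^8 = 3.90456×10^8 km.
Semi-major axis of the transfer orbit: a_t = (9.03584×10^7 + 3.90456×10^8)/2 = 2.404072×10^8 km.
At r₁ the circular-orbit speed is v₁ = √(μ/r₁) = 38.32 km/s.
On the transfer ellipse at r₁, vis-viva equation gives v_p = √[μ(2/r₁ − 1/a_t)] = 48.84 km/s.
First burn Δv₁ = |v_p − v₁| = 10.52 km/s.
Circular speed at r₂: v₂ = √(μ/r₂) = 18.435 km/s.
Transfer-orbit speed at r₂: v_a = √[μ(2/r₂ − 1/a_t)] = 11.302 km/s.
Second burn Δv₂ = |v₂ − v_a| = 7.133 km/s.
Δv = Δv₁ + Δv₂ = 10.52 + 7.133 = 17.65 km/s.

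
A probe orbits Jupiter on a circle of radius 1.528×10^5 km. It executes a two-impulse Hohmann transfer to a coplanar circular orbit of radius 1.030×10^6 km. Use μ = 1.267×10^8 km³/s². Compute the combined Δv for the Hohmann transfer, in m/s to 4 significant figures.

Transfer-ellipse semi-major axis a_t = (r₁ + r₂)/2 = (1.528×10^5 + 1.030×10^6)/2 = 5.914×10^5 km.
Circular speed at r₁: v₁ = √(μ/r₁) = √(1.267×10^8/1.528×10^5) = 28.796 km/s.
On the transfer ellipse at r₁, vis-viva equation gives v_p = √[μ(2/r₁ − 1/a_t)] = 38.002 km/s.
First burn Δv₁ = |v_p − v₁| = 9.206 km/s.
At r₂, v₂ = √(μ/r₂) = 11.091 km/s.
Transfer-orbit speed at r₂: v_a = √[μ(2/r₂ − 1/a_t)] = 5.6376 km/s.
Second burn Δv₂ = |v₂ − v_a| = 5.453 km/s.
Δv = Δv₁ + Δv₂ = 9.206 + 5.453 = 14.66 km/s.

Δv = 14660 m/s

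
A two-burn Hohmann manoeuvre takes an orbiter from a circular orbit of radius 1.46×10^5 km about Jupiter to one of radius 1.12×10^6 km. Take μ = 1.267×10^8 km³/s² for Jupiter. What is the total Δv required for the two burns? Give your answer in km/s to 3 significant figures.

Transfer-ellipse semi-major axis a_t = (r₁ + r₂)/2 = (1.460×10^5 + 1.120×10^6)/2 = 6.330×10^5 km.
At r₁ the circular-orbit speed is v₁ = √(μ/r₁) = 29.459 km/s.
Transfer-orbit speed at r₁ (vis-viva): v_p = √[μ(2/r₁ − 1/a_t)] = 39.185 km/s.
First burn Δv₁ = |v_p − v₁| = 9.726 km/s.
Circular speed at r₂: v₂ = √(μ/r₂) = 10.636 km/s.
Transfer-orbit speed at r₂: v_a = √[μ(2/r₂ − 1/a_t)] = 5.1080 km/s.
Second burn Δv₂ = |v₂ − v_a| = 5.528 km/s.
Total Δv = Δv₁ + Δv₂ = 15.25 km/s.

Δv = 15.3 km/s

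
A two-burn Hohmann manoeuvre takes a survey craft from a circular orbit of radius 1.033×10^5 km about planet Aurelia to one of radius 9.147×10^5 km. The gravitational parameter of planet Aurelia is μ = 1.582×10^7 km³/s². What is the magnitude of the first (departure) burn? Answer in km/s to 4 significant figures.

Semi-major axis of the transfer orbit: a_t = (1.033×10^5 + 9.147×10^5)/2 = 5.090×10^5 km.
On the circular orbit at r = 1.033×10^5 km, v_c = √(μ/r) = 12.3752 km/s.
Vis-viva on the transfer ellipse at r = 1.033×10^5 km gives v_t = √[μ(2/r − 1/a_t)] = 16.5895 km/s.
Δv₁ = |v_t − v_c| = |16.5895 − 12.3752| = 4.214 km/s.

Δv₁ = 4.214 km/s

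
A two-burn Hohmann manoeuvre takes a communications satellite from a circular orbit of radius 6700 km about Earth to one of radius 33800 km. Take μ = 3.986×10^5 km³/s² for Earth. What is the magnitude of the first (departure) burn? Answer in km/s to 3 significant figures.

Δv₁ = 2.25 km/s

The Hohmann ellipse has a_t = (r₁ + r₂)/2 = 20250 km.
On the circular orbit at r = 6700 km, v_c = √(μ/r) = 7.713 km/s.
Transfer-orbit speed at the same r (vis-viva, a = a_t): v_t = √[μ(2/r − 1/a_t)] = 9.965 km/s.
Δv₁ = |v_t − v_c| = |9.965 − 7.713| = 2.252 km/s.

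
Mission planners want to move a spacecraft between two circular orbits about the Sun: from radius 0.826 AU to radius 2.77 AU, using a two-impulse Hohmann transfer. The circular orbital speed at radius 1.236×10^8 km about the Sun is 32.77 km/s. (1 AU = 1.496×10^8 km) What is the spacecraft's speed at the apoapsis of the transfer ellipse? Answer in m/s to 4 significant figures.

From the circular-orbit relation v² = μ/r at r = 1.236×10^8 km: μ = v²r = (32.77)² × 1.236×10^8 = 1.32731×10^11 km³/s².
In km: r₁ = 0.826 × 1.496×10^8 = 1.235696×10^8 km; r₂ = 2.77 × 1.496×10^8 = 4.14392×10^8 km.
Transfer-ellipse semi-major axis a_t = (r₁ + r₂)/2 = (1.235696×10^8 + 4.14392×10^8)/2 = 2.689808×10^8 km.
At apoapsis, r = 4.14392×10^8 km.
Vis-viva: v = √[μ(2/r − 1/a_t)] = √[1.32731×10^11 × (2/4.14392×10^8 − 1/2.689808×10^8)] = 12.13 km/s.

v = 12130 m/s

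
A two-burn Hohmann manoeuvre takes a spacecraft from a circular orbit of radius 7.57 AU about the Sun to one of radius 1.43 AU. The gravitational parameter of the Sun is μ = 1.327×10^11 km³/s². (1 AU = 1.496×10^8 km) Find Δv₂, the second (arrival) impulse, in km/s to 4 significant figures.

In km: r₁ = 7.57 × 1.496×10^8 = 1.132472×10^9 km; r₂ = 1.43 × 1.496×10^8 = 2.13928×10^8 km.
Semi-major axis of the transfer orbit: a_t = (1.132472×10^9 + 2.13928×10^8)/2 = 6.732×10^8 km.
On the circular orbit at r = 2.13928×10^8 km, v_c = √(μ/r) = 24.906 km/s.
Transfer-orbit speed at the same r (vis-viva, a = a_t): v_t = √[μ(2/r − 1/a_t)] = 32.303 km/s.
Δv₂ = |v_t − v_c| = |32.303 − 24.906| = 7.397 km/s.

Δv₂ = 7.397 km/s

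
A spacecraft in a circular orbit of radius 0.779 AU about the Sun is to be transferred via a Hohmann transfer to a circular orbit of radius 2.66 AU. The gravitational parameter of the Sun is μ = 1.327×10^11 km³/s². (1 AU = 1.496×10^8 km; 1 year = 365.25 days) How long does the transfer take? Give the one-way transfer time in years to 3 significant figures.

t = 1.13 years

In km: r₁ = 0.779 × 1.496×10^8 = 1.165384×10^8 km; r₂ = 2.66 × 1.496×10^8 = 3.97936×10^8 km.
Semi-major axis of the transfer orbit: a_t = (1.165384×10^8 + 3.97936×10^8)/2 = 2.572372×10^8 km.
Half the transfer-orbit period gives t = π√(a_t³/μ) = 3.558×10^7 s.
Converting: 3.558×10^7 s ÷ 3.15576×10^7 s/year (365.25 × 86400) = 1.13 years.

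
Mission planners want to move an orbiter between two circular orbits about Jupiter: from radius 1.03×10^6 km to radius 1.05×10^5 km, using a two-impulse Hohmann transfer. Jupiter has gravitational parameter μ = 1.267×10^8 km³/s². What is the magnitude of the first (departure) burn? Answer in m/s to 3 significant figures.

Δv₁ = 6320 m/s

Semi-major axis of the transfer orbit: a_t = (1.030×10^6 + 1.050×10^5)/2 = 5.675×10^5 km.
On the circular orbit at r = 1.030×10^6 km, v_c = √(μ/r) = 11.091 km/s.
Vis-viva on the transfer ellipse at r = 1.030×10^6 km gives v_t = √[μ(2/r − 1/a_t)] = 4.7707 km/s.
Δv₁ = |v_t − v_c| = |4.7707 − 11.091| = 6.320 km/s.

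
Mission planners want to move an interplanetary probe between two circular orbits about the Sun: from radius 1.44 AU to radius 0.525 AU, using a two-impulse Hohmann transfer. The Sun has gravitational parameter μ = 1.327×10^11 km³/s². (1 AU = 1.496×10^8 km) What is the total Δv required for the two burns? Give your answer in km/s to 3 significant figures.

In km: r₁ = 1.44 × 1.496×10^8 = 2.15424×10^8 km; r₂ = 0.525 × 1.496×10^8 = 7.854×10^7 km.
The Hohmann ellipse has a_t = (r₁ + r₂)/2 = 1.46982×10^8 km.
At r₁ the circular-orbit speed is v₁ = √(μ/r₁) = 24.8192 km/s.
Transfer-orbit speed at r₁ (vis-viva): v_a = √[μ(2/r₁ − 1/a_t)] = 18.1427 km/s.
First burn Δv₁ = |v_a − v₁| = 6.6765 km/s.
Circular speed at r₂: v₂ = √(μ/r₂) = 41.10456 km/s.
Transfer-orbit speed at r₂: v_p = √[μ(2/r₂ − 1/a_t)] = 49.76282 km/s.
Second burn Δv₂ = |v₂ − v_p| = 8.6583 km/s.
Total Δv = Δv₁ + Δv₂ = 15.33 km/s.

Δv = 15.3 km/s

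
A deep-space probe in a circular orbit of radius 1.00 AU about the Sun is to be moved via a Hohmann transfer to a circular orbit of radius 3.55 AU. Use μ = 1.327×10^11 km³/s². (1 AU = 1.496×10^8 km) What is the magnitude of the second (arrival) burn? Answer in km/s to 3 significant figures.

Δv₂ = 5.33 km/s

In km: r₁ = 1.00 × 1.496×10^8 = 1.496×10^8 km; r₂ = 3.55 × 1.496×10^8 = 5.3108×10^8 km.
Transfer-ellipse semi-major axis a_t = (r₁ + r₂)/2 = (1.496×10^8 + 5.3108×10^8)/2 = 3.4034×10^8 km.
On the circular orbit at r = 5.3108×10^8 km, v_c = √(μ/r) = 15.807 km/s.
Vis-viva on the transfer ellipse at r = 5.3108×10^8 km gives v_t = √[μ(2/r − 1/a_t)] = 10.480 km/s.
Δv₂ = |v_t − v_c| = |10.480 − 15.807| = 5.327 km/s.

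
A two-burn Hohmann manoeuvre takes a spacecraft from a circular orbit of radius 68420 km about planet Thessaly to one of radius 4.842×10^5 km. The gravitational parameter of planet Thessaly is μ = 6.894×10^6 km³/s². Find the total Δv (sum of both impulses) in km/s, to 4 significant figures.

Transfer-ellipse semi-major axis a_t = (r₁ + r₂)/2 = (68420 + 4.842×10^5)/2 = 2.7631×10^5 km.
Circular speed at r₁: v₁ = √(μ/r₁) = √(6.894×10^6/68420) = 10.04 km/s.
Transfer-orbit speed at r₁ (v² = μ(2/r − 1/a)): v_p = √[μ(2/r₁ − 1/a_t)] = 13.29 km/s.
First burn Δv₁ = |v_p − v₁| = 3.250 km/s.
Circular speed at r₂: v₂ = √(μ/r₂) = 3.7733 km/s.
Transfer-orbit speed at r₂: v_a = √[μ(2/r₂ − 1/a_t)] = 1.8777 km/s.
Second burn Δv₂ = |v₂ − v_a| = 1.896 km/s.
Δv = Δv₁ + Δv₂ = 3.250 + 1.896 = 5.146 km/s.

Δv = 5.146 km/s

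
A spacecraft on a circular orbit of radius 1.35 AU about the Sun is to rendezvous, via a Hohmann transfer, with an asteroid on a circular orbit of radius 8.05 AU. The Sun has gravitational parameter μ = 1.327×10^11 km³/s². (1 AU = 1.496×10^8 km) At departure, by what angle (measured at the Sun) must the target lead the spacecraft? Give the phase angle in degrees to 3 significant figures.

In km: r₁ = 1.35 × 1.496×10^8 = 2.0196×10^8 km; r₂ = 8.05 × 1.496×10^8 = 1.20428×10^9 km.
Semi-major axis of the transfer orbit: a_t = (2.0196×10^8 + 1.20428×10^9)/2 = 7.0312×10^8 km.
Transfer time t = π√(a_t³/μ) = 1.6079×10^8 s.
The target's mean motion on its circular orbit is ω₂ = √(μ/r₂³) = 8.7165×10^-9 rad/s.
Angle swept by the target during transfer: ω₂·t = 1.4015 rad = 80.30°.
The spacecraft traverses 180° on the transfer ellipse, so the target must lead by 180° − 80.30° = 99.7°.

φ = 99.7°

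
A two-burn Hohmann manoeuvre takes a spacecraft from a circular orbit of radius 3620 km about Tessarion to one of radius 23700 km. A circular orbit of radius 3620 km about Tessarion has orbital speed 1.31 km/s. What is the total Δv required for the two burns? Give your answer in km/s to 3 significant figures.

Δv = 0.664 km/s

From the circular-orbit relation v² = μ/r at r = 3620 km: μ = v²r = (1.31)² × 3620 = 6212.28 km³/s².
Semi-major axis of the transfer orbit: a_t = (3620 + 23700)/2 = 13660 km.
At r₁ the circular-orbit speed is v₁ = √(μ/r₁) = 1.3100 km/s.
On the transfer ellipse at r₁, vis-viva equation gives v_p = √[μ(2/r₁ − 1/a_t)] = 1.7255 km/s.
First burn Δv₁ = |v_p − v₁| = 0.4155 km/s.
Circular speed at r₂: v₂ = √(μ/r₂) = 0.5120 km/s.
Transfer-orbit speed at r₂: v_a = √[μ(2/r₂ − 1/a_t)] = 0.2636 km/s.
Second burn Δv₂ = |v₂ − v_a| = 0.2484 km/s.
Δv = Δv₁ + Δv₂ = 0.4155 + 0.2484 = 0.6639 km/s.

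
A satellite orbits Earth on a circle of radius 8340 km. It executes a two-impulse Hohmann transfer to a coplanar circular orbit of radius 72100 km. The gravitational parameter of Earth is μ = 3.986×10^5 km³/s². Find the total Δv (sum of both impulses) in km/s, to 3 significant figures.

Δv = 3.62 km/s

The Hohmann ellipse has a_t = (r₁ + r₂)/2 = 40220 km.
At r₁ the circular-orbit speed is v₁ = √(μ/r₁) = 6.91330 km/s.
Transfer-orbit speed at r₁ (vis-viva equation): v_p = √[μ(2/r₁ − 1/a_t)] = 9.25619 km/s.
First burn Δv₁ = |v_p − v₁| = 2.34289 km/s.
Circular speed at r₂: v₂ = √(μ/r₂) = 2.35126 km/s.
Transfer-orbit speed at r₂: v_a = √[μ(2/r₂ − 1/a_t)] = 1.07069 km/s.
Second burn Δv₂ = |v₂ − v_a| = 1.28057 km/s.
Total Δv = Δv₁ + Δv₂ = 3.623 km/s.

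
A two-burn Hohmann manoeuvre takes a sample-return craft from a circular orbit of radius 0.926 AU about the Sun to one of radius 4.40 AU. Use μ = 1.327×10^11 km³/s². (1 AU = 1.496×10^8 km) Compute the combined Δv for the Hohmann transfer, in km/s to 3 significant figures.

In km: r₁ = 0.926 × 1.496×10^8 = 1.385296×10^8 km; r₂ = 4.40 × 1.496×10^8 = 6.5824×10^8 km.
The Hohmann ellipse has a_t = (r₁ + r₂)/2 = 3.983848×10^8 km.
At r₁ the circular-orbit speed is v₁ = √(μ/r₁) = 30.9503 km/s.
Transfer-orbit speed at r₁ (vis-viva): v_p = √[μ(2/r₁ − 1/a_t)] = 39.7837 km/s.
First burn Δv₁ = |v_p − v₁| = 8.833 km/s.
At r₂, v₂ = √(μ/r₂) = 14.199 km/s.
Transfer-orbit speed at r₂: v_a = √[μ(2/r₂ − 1/a_t)] = 8.3727 km/s.
Second burn Δv₂ = |v₂ − v_a| = 5.826 km/s.
Δv = Δv₁ + Δv₂ = 8.833 + 5.826 = 14.66 km/s.

Δv = 14.7 km/s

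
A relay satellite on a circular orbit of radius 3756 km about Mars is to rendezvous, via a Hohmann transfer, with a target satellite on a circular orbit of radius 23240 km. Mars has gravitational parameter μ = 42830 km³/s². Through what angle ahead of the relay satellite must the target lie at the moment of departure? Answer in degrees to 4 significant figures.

Semi-major axis of the transfer orbit: a_t = (3756 + 23240)/2 = 13498 km.
The half-period of the transfer ellipse is t = π√(a_t³/μ) = 23806 s.
The target's mean motion on its circular orbit is ω₂ = √(μ/r₂³) = 5.8414×10^-5 rad/s.
Angle swept by the target during transfer: ω₂·t = 1.3906 rad = 79.68°.
Arrival is 180° from departure on the ellipse, so φ = 180° − 79.68° = 100.3°.

φ = 100.3°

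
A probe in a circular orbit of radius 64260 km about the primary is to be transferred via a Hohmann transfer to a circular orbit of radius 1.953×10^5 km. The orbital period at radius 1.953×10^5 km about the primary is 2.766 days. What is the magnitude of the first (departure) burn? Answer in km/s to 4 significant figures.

Δv₁ = 2.030 km/s

From Kepler's third law T² = 4π²r³/μ at r = 1.953×10^5 km, T = 2.766 days = 2.766 × 86400 s = 2.389824×10^5 s: μ = 4π²r³/T² = 5.14914×10^6 km³/s².
Transfer-ellipse semi-major axis a_t = (r₁ + r₂)/2 = (64260 + 1.953×10^5)/2 = 1.2978×10^5 km.
On the circular orbit at r = 64260 km, v_c = √(μ/r) = 8.95152 km/s.
Transfer-orbit speed at the same r (vis-viva, a = a_t): v_t = √[μ(2/r − 1/a_t)] = 10.9811 km/s.
Δv₁ = |v_t − v_c| = |10.9811 − 8.95152| = 2.030 km/s.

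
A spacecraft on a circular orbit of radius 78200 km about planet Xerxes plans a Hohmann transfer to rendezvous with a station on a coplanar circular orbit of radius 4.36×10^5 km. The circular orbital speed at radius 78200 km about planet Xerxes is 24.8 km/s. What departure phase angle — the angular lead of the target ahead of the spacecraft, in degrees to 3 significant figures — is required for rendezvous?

φ = 98.5°

From the circular-orbit relation v² = μ/r at r = 78200 km: μ = v²r = (24.8)² × 78200 = 4.80961×10^7 km³/s².
Transfer-ellipse semi-major axis a_t = (r₁ + r₂)/2 = (78200 + 4.360×10^5)/2 = 2.571×10^5 km.
The half-period of the transfer ellipse is t = π√(a_t³/μ) = 59054 s.
The target's mean motion on its circular orbit is ω₂ = √(μ/r₂³) = 2.4089×10^-5 rad/s.
Angle swept by the target during transfer: ω₂·t = 1.4226 rad = 81.51°.
The spacecraft traverses 180° on the transfer ellipse, so the target must lead by 180° − 81.51° = 98.5°.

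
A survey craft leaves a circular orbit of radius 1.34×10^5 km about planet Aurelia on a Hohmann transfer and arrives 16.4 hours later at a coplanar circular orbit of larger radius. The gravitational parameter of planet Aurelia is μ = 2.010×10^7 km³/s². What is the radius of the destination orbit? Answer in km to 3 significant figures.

r₂ = 2.50×10^5 km

Transfer time t = 16.4 hours = 59040 s, and t = π√(a_t³/μ).
So a_t = (μ t²/π²)^(1/3) = (2.010×10^7 × (59040)² / π²)^(1/3) = 1.9219×10^5 km.
Since a_t = (r₁ + r₂)/2, r₂ = 2a_t − r₁ = 2×1.9219×10^5 − 1.340×10^5 = 2.5038×10^5 km.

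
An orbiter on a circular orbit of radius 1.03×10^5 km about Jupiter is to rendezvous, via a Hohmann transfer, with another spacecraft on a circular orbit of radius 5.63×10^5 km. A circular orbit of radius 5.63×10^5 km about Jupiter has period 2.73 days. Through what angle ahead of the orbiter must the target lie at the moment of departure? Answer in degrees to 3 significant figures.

From Kepler's third law T² = 4π²r³/μ at r = 5.63×10^5 km, T = 2.73 days = 2.73 × 86400 s = 2.35872×10^5 s: μ = 4π²r³/T² = 1.26629×10^8 km³/s².
The Hohmann ellipse has a_t = (r₁ + r₂)/2 = 3.330×10^5 km.
The half-period of the transfer ellipse is t = π√(a_t³/μ) = 53650 s.
Target angular speed ω₂ = √(μ/r₂³) = 2.664×10^-5 rad/s.
Angle swept by the target during transfer: ω₂·t = 1.429 rad = 81.88°.
Arrival is 180° from departure on the ellipse, so φ = 180° − 81.88° = 98.1°.

φ = 98.1°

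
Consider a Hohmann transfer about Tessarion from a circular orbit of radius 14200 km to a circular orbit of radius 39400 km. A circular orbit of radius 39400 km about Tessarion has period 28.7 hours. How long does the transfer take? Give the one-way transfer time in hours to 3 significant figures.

From Kepler's third law T² = 4π²r³/μ at r = 39400 km, T = 28.7 hours = 28.7 × 3600 s = 1.0332×10^5 s: μ = 4π²r³/T² = 2.26193×10^5 km³/s².
Semi-major axis of the transfer orbit: a_t = (14200 + 39400)/2 = 26800 km.
By Kepler's third law the transfer-orbit period is T = 2π√(a_t³/μ), so t = T/2 = 28980 s.
Converting: 28980 s ÷ 3600 s/hour = 8.05 hours.

t = 8.05 hours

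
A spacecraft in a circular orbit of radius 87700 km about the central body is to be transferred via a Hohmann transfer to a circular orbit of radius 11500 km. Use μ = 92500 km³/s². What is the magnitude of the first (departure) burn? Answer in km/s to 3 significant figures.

Semi-major axis of the transfer orbit: a_t = (87700 + 11500)/2 = 49600 km.
On the circular orbit at r = 87700 km, v_c = √(μ/r) = 1.027 km/s.
Vis-viva on the transfer ellipse at r = 87700 km gives v_t = √[μ(2/r − 1/a_t)] = 0.4945 km/s.
Δv₁ = |v_t − v_c| = |0.4945 − 1.027| = 0.5325 km/s.

Δv₁ = 0.532 km/s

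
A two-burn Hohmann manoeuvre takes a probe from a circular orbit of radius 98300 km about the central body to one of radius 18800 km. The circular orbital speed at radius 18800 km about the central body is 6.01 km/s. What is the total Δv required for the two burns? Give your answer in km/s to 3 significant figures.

Δv = 2.92 km/s

From the circular-orbit relation v² = μ/r at r = 18800 km: μ = v²r = (6.01)² × 18800 = 6.79058×10^5 km³/s².
The Hohmann ellipse has a_t = (r₁ + r₂)/2 = 58550 km.
Circular speed at r₁: v₁ = √(μ/r₁) = √(6.79058×10^5/98300) = 2.628 km/s.
Transfer-orbit speed at r₁ (v² = μ(2/r − 1/a)): v_a = √[μ(2/r₁ − 1/a_t)] = 1.489 km/s.
First burn Δv₁ = |v_a − v₁| = 1.139 km/s.
Circular speed at r₂: v₂ = √(μ/r₂) = 6.010 km/s.
Transfer-orbit speed at r₂: v_p = √[μ(2/r₂ − 1/a_t)] = 7.787 km/s.
Second burn Δv₂ = |v₂ − v_p| = 1.777 km/s.
Δv = Δv₁ + Δv₂ = 1.139 + 1.777 = 2.916 km/s.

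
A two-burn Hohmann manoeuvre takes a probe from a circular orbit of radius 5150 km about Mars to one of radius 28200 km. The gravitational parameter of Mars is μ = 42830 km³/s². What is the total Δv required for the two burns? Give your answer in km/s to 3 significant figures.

Δv = 1.41 km/s

Semi-major axis of the transfer orbit: a_t = (5150 + 28200)/2 = 16675 km.
At r₁ the circular-orbit speed is v₁ = √(μ/r₁) = 2.88384 km/s.
On the transfer ellipse at r₁, v² = μ(2/r − 1/a) gives v_p = √[μ(2/r₁ − 1/a_t)] = 3.75027 km/s.
First burn Δv₁ = |v_p − v₁| = 0.8664 km/s.
At r₂, v₂ = √(μ/r₂) = 1.2324 km/s.
Transfer-orbit speed at r₂: v_a = √[μ(2/r₂ − 1/a_t)] = 0.68489 km/s.
Second burn Δv₂ = |v₂ − v_a| = 0.5475 km/s.
Δv = Δv₁ + Δv₂ = 0.8664 + 0.5475 = 1.414 km/s.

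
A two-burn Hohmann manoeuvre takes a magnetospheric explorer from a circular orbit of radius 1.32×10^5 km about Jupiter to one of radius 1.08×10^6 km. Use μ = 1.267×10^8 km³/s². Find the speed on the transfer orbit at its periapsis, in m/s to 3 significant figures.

v = 41400 m/s

Transfer-ellipse semi-major axis a_t = (r₁ + r₂)/2 = (1.320×10^5 + 1.080×10^6)/2 = 6.060×10^5 km.
The periapsis of the transfer ellipse is at r = 1.320×10^5 km.
From the vis-viva equation, v = √[μ(2/r − 1/a_t)] = 41.36 km/s.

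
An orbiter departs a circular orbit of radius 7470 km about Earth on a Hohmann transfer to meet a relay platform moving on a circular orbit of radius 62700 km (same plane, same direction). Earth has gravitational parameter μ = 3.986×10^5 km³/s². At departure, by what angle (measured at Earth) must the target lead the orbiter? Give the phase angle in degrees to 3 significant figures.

Transfer-ellipse semi-major axis a_t = (r₁ + r₂)/2 = (7470 + 62700)/2 = 35085 km.
The half-period of the transfer ellipse is t = π√(a_t³/μ) = 32700 s.
The target's mean motion on its circular orbit is ω₂ = √(μ/r₂³) = 4.021×10^-5 rad/s.
Angle swept by the target during transfer: ω₂·t = 1.315 rad = 75.34°.
Arrival is 180° from departure on the ellipse, so φ = 180° − 75.34° = 105°.

φ = 105°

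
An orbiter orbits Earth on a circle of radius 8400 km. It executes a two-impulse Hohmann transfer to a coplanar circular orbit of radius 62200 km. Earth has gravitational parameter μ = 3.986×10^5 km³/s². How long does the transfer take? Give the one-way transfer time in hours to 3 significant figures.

t = 9.17 hours

Semi-major axis of the transfer orbit: a_t = (8400 + 62200)/2 = 35300 km.
Transfer time t = π√(a_t³/μ) = π√((35300)³ / 3.986×10^5) = 33000 s.
Converting: 33000 s ÷ 3600 s/hour = 9.17 hours.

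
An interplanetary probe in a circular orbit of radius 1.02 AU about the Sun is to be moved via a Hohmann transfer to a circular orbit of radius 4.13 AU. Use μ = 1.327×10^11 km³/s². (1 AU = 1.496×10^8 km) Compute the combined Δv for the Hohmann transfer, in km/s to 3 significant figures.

Δv = 13.3 km/s

In km: r₁ = 1.02 × 1.496×10^8 = 1.52592×10^8 km; r₂ = 4.13 × 1.496×10^8 = 6.17848×10^8 km.
Transfer-ellipse semi-major axis a_t = (r₁ + r₂)/2 = (1.52592×10^8 + 6.17848×10^8)/2 = 3.8522×10^8 km.
Circular speed at r₁: v₁ = √(μ/r₁) = √(1.327×10^11/1.52592×10^8) = 29.490 km/s.
On the transfer ellipse at r₁, vis-viva gives v_p = √[μ(2/r₁ − 1/a_t)] = 37.347 km/s.
First burn Δv₁ = |v_p − v₁| = 7.857 km/s.
At r₂, v₂ = √(μ/r₂) = 14.6553 km/s.
Transfer-orbit speed at r₂: v_a = √[μ(2/r₂ − 1/a_t)] = 9.22372 km/s.
Second burn Δv₂ = |v₂ − v_a| = 5.432 km/s.
Total Δv = Δv₁ + Δv₂ = 13.29 km/s.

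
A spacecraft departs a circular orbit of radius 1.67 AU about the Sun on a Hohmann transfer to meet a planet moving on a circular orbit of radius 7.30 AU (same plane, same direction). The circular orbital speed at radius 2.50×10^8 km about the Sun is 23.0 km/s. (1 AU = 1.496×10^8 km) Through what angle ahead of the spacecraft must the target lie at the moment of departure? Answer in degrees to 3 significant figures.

φ = 93.3°

From the circular-orbit relation v² = μ/r at r = 2.50×10^8 km: μ = v²r = (23.0)² × 2.50×10^8 = 1.32250×10^11 km³/s².
In km: r₁ = 1.67 × 1.496×10^8 = 2.49832×10^8 km; r₂ = 7.30 × 1.496×10^8 = 1.09208×10^9 km.
Semi-major axis of the transfer orbit: a_t = (2.49832×10^8 + 1.09208×10^9)/2 = 6.70956×10^8 km.
Transfer time t = π√(a_t³/μ) = 1.50139×10^8 s.
Target angular speed ω₂ = √(μ/r₂³) = 1.00766×10^-8 rad/s.
Angle swept by the target during transfer: ω₂·t = 1.5129 rad = 86.68°.
Arrival is 180° from departure on the ellipse, so φ = 180° − 86.68° = 93.3°.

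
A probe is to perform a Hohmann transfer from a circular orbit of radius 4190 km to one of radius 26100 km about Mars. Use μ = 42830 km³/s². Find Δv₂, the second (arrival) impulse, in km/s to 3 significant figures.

Semi-major axis of the transfer orbit: a_t = (4190 + 26100)/2 = 15145 km.
On the circular orbit at r = 26100 km, v_c = √(μ/r) = 1.281 km/s.
Vis-viva on the transfer ellipse at r = 26100 km gives v_t = √[μ(2/r − 1/a_t)] = 0.6738 km/s.
Δv₂ = |v_t − v_c| = |0.6738 − 1.281| = 0.6072 km/s.

Δv₂ = 0.607 km/s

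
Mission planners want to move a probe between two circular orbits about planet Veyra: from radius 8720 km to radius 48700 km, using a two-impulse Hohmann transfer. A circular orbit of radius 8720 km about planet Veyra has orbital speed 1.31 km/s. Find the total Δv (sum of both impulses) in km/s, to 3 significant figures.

Δv = 0.645 km/s

From the circular-orbit relation v² = μ/r at r = 8720 km: μ = v²r = (1.31)² × 8720 = 14964.4 km³/s².
The Hohmann ellipse has a_t = (r₁ + r₂)/2 = 28710 km.
At r₁ the circular-orbit speed is v₁ = √(μ/r₁) = 1.3100 km/s.
On the transfer ellipse at r₁, vis-viva gives v_p = √[μ(2/r₁ − 1/a_t)] = 1.7062 km/s.
First burn Δv₁ = |v_p − v₁| = 0.3962 km/s.
Circular speed at r₂: v₂ = √(μ/r₂) = 0.5543 km/s.
Transfer-orbit speed at r₂: v_a = √[μ(2/r₂ − 1/a_t)] = 0.3055 km/s.
Second burn Δv₂ = |v₂ − v_a| = 0.2488 km/s.
Δv = Δv₁ + Δv₂ = 0.3962 + 0.2488 = 0.6450 km/s.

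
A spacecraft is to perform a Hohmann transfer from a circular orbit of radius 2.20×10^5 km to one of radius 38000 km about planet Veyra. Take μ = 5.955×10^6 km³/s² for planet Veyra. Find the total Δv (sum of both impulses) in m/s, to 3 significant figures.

The Hohmann ellipse has a_t = (r₁ + r₂)/2 = 1.290×10^5 km.
Circular speed at r₁: v₁ = √(μ/r₁) = √(5.955×10^6/2.200×10^5) = 5.203 km/s.
Transfer-orbit speed at r₁ (vis-viva): v_a = √[μ(2/r₁ − 1/a_t)] = 2.824 km/s.
First burn Δv₁ = |v_a − v₁| = 2.379 km/s.
Circular speed at r₂: v₂ = √(μ/r₂) = 12.52 km/s.
Transfer-orbit speed at r₂: v_p = √[μ(2/r₂ − 1/a_t)] = 16.35 km/s.
Second burn Δv₂ = |v₂ − v_p| = 3.830 km/s.
Total Δv = Δv₁ + Δv₂ = 6.209 km/s.

Δv = 6210 m/s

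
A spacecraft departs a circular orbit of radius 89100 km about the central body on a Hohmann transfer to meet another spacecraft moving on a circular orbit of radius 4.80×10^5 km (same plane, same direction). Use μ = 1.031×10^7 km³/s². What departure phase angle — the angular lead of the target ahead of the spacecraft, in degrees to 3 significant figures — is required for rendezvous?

φ = 97.8°

Semi-major axis of the transfer orbit: a_t = (89100 + 4.800×10^5)/2 = 2.8455×10^5 km.
The half-period of the transfer ellipse is t = π√(a_t³/μ) = 1.485×10^5 s.
The target's mean motion on its circular orbit is ω₂ = √(μ/r₂³) = 9.655×10^-6 rad/s.
Angle swept by the target during transfer: ω₂·t = 1.434 rad = 82.16°.
The spacecraft traverses 180° on the transfer ellipse, so the target must lead by 180° − 82.16° = 97.8°.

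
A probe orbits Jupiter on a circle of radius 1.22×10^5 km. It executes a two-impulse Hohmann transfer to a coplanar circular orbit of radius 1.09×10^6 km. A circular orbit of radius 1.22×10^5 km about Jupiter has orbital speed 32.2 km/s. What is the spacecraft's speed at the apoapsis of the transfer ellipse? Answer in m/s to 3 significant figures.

v = 4830 m/s

From the circular-orbit relation v² = μ/r at r = 1.22×10^5 km: μ = v²r = (32.2)² × 1.22×10^5 = 1.26494×10^8 km³/s².
Semi-major axis of the transfer orbit: a_t = (1.220×10^5 + 1.090×10^6)/2 = 6.060×10^5 km.
At apoapsis, r = 1.090×10^6 km.
Applying v² = μ(2/r − 1/a_t): v = 4.834 km/s.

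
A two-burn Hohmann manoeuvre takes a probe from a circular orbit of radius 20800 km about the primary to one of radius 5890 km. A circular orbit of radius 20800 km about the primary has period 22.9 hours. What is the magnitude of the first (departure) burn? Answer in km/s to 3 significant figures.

Δv₁ = 0.532 km/s

From Kepler's third law T² = 4π²r³/μ at r = 20800 km, T = 22.9 hours = 22.9 × 3600 s = 82440 s: μ = 4π²r³/T² = 52272.6 km³/s².
Semi-major axis of the transfer orbit: a_t = (20800 + 5890)/2 = 13345 km.
Circular speed at r = 20800 km: v_c = √(μ/r) = 1.5853 km/s.
Transfer-orbit speed at the same r (vis-viva, a = a_t): v_t = √[μ(2/r − 1/a_t)] = 1.0532 km/s.
Δv₁ = |v_t − v_c| = |1.0532 − 1.5853| = 0.5321 km/s.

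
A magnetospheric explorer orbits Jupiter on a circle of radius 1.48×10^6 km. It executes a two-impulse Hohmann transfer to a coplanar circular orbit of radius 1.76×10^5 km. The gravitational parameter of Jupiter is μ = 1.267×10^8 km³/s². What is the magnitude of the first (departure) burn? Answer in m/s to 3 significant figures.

Semi-major axis of the transfer orbit: a_t = (1.480×10^6 + 1.760×10^5)/2 = 8.280×10^5 km.
Circular speed at r = 1.480×10^6 km: v_c = √(μ/r) = 9.2525 km/s.
Transfer-orbit speed at the same r (vis-viva, a = a_t): v_t = √[μ(2/r − 1/a_t)] = 4.2658 km/s.
Δv₁ = |v_t − v_c| = |4.2658 − 9.2525| = 4.987 km/s.

Δv₁ = 4990 m/s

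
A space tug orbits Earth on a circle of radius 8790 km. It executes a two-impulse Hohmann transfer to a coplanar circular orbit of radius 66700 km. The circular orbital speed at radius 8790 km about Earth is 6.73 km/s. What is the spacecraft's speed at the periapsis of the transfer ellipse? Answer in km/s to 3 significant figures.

v = 8.95 km/s

From the circular-orbit relation v² = μ/r at r = 8790 km: μ = v²r = (6.73)² × 8790 = 3.98125×10^5 km³/s².
Semi-major axis of the transfer orbit: a_t = (8790 + 66700)/2 = 37745 km.
At periapsis, r = 8790 km.
Vis-viva: v = √[μ(2/r − 1/a_t)] = √[3.98125×10^5 × (2/8790 − 1/37745)] = 8.946 km/s.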